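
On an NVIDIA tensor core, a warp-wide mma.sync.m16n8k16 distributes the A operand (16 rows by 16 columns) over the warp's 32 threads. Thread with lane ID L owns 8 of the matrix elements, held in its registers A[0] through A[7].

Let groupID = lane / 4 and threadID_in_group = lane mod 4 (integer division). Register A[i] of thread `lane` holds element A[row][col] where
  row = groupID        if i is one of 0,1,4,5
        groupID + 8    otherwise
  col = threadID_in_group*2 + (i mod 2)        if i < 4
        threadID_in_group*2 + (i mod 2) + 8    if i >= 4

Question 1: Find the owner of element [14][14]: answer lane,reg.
27,6

r=14→G=6,rhi=1  c=14→chi=1,T=3,p=0
L=6*4+3=27  i=1*4+1*2+0=6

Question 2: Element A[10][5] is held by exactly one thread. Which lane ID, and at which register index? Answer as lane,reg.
r: 10->gid=2,r8=1  c: 5->c8=0,tid=2,i&1=1
L=2*4+2=10  i=0*4+1*2+1=3

10,3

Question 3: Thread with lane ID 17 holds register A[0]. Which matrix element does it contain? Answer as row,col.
lane 17⇒17/4=4, 17 mod 4=1
i=0  r:4+0⇒4  c:2·1+0+0⇒2

4,2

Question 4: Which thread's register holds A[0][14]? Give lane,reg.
3,4

r=0⇒gr=0,Rb=0  c=14⇒Cb=1,th=3,odd=0
L=0*4+3=3  i=1*4+0*2+0=4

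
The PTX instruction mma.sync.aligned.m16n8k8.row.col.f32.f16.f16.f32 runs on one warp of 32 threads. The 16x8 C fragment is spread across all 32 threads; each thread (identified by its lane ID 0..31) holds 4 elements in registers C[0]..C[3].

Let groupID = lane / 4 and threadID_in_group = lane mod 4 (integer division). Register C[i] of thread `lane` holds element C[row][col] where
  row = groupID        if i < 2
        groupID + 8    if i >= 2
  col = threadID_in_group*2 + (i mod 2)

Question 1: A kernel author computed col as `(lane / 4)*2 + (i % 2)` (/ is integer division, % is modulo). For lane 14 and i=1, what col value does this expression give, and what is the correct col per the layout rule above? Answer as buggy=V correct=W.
buggy=7 correct=5

`(lane / 4)*2 + (i % 2)`[14,1]->7
L=14->gid=14>>2=3, tid=14&3=2
[1]->row 3+0=3  col 2·2+1=5
col: 7 vs 5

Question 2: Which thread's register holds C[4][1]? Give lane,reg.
r: 4->gid=4,r8=0  c: 1->tid=0,i&1=1
L=4*4+0=16  i=0*2+1=1

16,1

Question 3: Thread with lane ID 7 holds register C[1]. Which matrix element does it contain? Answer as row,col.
1,7

7: G=1,T=3
[1] (1+0,3*2+1) = (1,7)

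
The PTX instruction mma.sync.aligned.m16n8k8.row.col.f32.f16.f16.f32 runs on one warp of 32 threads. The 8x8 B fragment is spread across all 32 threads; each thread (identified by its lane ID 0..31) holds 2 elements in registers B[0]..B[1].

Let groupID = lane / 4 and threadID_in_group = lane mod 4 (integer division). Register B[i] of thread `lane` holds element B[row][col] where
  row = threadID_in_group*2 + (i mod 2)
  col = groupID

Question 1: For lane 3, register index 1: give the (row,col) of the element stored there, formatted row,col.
lane 3->3/4=0, 3 mod 4=3
i=1  r:2·3+1->7  c:0

7,0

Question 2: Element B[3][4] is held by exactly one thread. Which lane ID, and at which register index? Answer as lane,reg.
c=4→G=4  r=3→T=1,p=1
L=4*4+1=17  i=1=1

17,1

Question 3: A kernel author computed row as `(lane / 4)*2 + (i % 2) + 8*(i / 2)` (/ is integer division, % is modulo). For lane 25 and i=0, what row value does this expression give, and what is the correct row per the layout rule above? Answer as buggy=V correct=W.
`(lane / 4)*2 + (i % 2) + 8*(i / 2)`[25,0]⇒12
L=25⇒gr=25>>2=6, th=25&3=1
[0]⇒row 1·2+0=2  col gr=6
row: 12 vs 2

buggy=12 correct=2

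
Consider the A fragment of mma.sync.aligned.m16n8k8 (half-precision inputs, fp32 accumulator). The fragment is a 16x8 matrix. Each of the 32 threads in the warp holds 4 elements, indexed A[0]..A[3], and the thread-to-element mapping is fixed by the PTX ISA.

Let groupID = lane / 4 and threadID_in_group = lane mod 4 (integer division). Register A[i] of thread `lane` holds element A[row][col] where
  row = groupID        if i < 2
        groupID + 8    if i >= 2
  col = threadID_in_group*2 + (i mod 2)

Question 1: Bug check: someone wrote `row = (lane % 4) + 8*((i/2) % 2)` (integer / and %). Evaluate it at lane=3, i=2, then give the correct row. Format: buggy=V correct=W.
`(lane % 4) + 8*((i/2) % 2)`[3,2]->11
lane 3: gid=0 (3/4), tid=3 (3%4)
i=2: r=0+8=8, c=3*2+0=6
row: 11 vs 8

buggy=11 correct=8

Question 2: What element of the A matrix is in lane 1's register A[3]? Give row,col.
8,3

L=1⇒gr=1>>2=0, th=1&3=1
[3]⇒row 0+8=8  col 1·2+1=3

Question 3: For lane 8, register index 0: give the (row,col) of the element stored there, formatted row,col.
8: gr=2,th=0
[0] (2+0,0*2+0) = (2,0)

2,0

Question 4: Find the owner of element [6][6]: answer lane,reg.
r: 6->gid=6,r8=0  c: 6->tid=3,i&1=0
L=6*4+3=27  i=0*2+0=0

27,0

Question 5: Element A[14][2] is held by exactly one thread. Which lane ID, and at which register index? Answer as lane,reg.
25,2

r=14⇒gr=6,Rb=1  c=2⇒th=1,odd=0
L=6*4+1=25  i=1*2+0=2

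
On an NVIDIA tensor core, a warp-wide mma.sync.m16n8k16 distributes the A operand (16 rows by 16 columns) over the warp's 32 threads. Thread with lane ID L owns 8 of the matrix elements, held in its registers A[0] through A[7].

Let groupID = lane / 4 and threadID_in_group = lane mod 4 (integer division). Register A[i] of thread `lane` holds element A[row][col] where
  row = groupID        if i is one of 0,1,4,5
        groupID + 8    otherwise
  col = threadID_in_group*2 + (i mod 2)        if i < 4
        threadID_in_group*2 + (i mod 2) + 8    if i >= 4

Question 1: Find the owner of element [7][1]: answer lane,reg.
r=7->g=7,rb=0  c=1->cb=0,t=0,b0=1
L=7*4+0=28  i=0*4+0*2+1=1

28,1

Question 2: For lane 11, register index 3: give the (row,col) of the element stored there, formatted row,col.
lane 11: grp=2 (11/4), tig=3 (11%4)
i=3: r=2+8=10, c=3*2+1+0=7

10,7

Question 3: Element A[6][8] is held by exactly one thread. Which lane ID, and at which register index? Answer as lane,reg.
r:6=>grp=6,rB=0  c:8=>cB=1,tig=0,lo=0
L=6*4+0=24  i=1*4+0*2+0=4

24,4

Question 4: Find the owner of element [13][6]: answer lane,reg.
23,2

r:13=>grp=5,rB=1  c:6=>cB=0,tig=3,lo=0
L=5*4+3=23  i=0*4+1*2+0=2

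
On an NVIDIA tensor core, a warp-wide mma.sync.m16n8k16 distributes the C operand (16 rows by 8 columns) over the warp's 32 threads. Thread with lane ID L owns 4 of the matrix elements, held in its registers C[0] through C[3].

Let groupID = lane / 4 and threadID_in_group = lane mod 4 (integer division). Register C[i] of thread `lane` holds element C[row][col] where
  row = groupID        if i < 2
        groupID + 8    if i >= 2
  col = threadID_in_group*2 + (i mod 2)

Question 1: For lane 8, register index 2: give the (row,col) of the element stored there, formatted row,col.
lane 8: gr=2 (8/4), th=0 (8%4)
i=2: r=2+8=10, c=0*2+0=0

10,0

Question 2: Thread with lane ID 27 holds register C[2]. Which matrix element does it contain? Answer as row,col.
14,6

lane 27→27/4=6, 27 mod 4=3
i=2  r:6+8→14  c:2·3+0→6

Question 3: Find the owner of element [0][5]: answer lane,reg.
2,1

r=0⇒gr=0,Rb=0  c=5⇒th=2,odd=1
L=0*4+2=2  i=0*2+1=1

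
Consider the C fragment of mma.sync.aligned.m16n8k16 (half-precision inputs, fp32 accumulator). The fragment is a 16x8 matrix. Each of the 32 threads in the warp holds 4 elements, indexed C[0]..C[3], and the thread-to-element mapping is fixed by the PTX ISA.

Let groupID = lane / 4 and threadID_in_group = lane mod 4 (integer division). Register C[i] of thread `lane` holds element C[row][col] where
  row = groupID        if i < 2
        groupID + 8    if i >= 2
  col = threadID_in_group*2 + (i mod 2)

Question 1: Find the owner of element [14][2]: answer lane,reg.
25,2

r=14⇒gr=6,Rb=1  c=2⇒th=1,odd=0
L=6*4+1=25  i=1*2+0=2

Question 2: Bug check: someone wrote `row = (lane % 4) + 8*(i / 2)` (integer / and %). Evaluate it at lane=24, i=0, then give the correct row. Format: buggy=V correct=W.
`(lane % 4) + 8*(i / 2)`[24,0]->0
L=24->g=24>>2=6, t=24&3=0
[0]->row 6+0=6  col 0·2+0=0
row: 0 vs 6

buggy=0 correct=6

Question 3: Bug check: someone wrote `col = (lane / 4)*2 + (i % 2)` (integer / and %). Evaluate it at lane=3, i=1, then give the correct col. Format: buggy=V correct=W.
buggy=1 correct=7

`(lane / 4)*2 + (i % 2)`[3,1]→1
lane 3: G=0 (3/4), T=3 (3%4)
i=1: r=0+0=0, c=3*2+1=7
col: 1 vs 7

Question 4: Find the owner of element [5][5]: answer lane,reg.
r=5→G=5,rhi=0  c=5→T=2,p=1
L=5*4+2=22  i=0*2+1=1

22,1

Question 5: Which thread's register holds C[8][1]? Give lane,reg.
0,3

r=8⇒gr=0,Rb=1  c=1⇒th=0,odd=1
L=0*4+0=0  i=1*2+1=3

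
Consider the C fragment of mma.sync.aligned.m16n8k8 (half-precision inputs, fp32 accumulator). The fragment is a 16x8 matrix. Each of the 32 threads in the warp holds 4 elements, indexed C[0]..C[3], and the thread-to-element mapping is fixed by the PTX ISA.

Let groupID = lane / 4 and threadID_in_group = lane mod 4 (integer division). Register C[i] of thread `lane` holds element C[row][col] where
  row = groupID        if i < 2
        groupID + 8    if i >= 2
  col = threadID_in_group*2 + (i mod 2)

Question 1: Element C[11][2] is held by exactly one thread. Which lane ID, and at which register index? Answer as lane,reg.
13,2

r:11=>grp=3,rB=1  c:2=>tig=1,lo=0
L=3*4+1=13  i=1*2+0=2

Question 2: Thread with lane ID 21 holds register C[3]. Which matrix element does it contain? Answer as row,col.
lane 21: gid=5 (21/4), tid=1 (21%4)
i=3: r=5+8=13, c=1*2+1=3

13,3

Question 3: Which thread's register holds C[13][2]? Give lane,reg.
21,2

r:13=>grp=5,rB=1  c:2=>tig=1,lo=0
L=5*4+1=21  i=1*2+0=2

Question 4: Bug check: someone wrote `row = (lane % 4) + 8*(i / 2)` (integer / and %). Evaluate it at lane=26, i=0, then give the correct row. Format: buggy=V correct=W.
buggy=2 correct=6

`(lane % 4) + 8*(i / 2)`[26,0]→2
L=26→G=26>>2=6, T=26&3=2
[0]→row 6+0=6  col 2·2+0=4
row: 2 vs 6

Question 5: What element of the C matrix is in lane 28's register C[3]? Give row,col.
lane 28⇒28/4=7, 28 mod 4=0
i=3  r:7+8⇒15  c:2·0+1⇒1

15,1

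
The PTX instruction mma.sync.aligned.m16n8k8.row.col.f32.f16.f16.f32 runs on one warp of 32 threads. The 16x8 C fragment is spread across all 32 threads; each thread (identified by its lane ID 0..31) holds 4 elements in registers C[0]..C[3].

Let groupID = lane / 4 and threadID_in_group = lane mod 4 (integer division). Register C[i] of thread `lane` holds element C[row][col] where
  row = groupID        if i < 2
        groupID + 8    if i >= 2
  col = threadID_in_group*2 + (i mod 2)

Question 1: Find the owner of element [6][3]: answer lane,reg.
r=6→G=6,rhi=0  c=3→T=1,p=1
L=6*4+1=25  i=0*2+1=1

25,1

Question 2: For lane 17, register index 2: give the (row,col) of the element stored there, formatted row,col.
12,2

17: grp=4,tig=1
[2] (4+8,1*2+0) = (12,2)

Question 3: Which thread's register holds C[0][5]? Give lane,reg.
2,1

r=0⇒gr=0,Rb=0  c=5⇒th=2,odd=1
L=0*4+2=2  i=0*2+1=1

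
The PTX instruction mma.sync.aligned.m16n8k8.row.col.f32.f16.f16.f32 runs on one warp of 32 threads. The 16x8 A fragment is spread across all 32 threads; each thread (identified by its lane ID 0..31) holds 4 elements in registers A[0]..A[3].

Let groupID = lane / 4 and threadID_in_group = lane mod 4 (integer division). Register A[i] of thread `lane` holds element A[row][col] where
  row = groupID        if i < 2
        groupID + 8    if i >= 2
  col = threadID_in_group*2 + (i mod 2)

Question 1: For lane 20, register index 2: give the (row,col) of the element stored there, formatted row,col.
20: gid=5,tid=0
[2] (5+8,0*2+0) = (13,0)

13,0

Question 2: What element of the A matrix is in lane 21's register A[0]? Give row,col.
5,2

L=21=>grp=21>>2=5, tig=21&3=1
[0]=>row 5+0=5  col 1·2+0=2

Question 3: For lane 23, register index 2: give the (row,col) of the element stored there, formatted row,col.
L=23⇒gr=23>>2=5, th=23&3=3
[2]⇒row 5+8=13  col 3·2+0=6

13,6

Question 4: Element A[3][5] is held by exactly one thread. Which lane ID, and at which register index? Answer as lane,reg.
r:3=>grp=3,rB=0  c:5=>tig=2,lo=1
L=3*4+2=14  i=0*2+1=1

14,1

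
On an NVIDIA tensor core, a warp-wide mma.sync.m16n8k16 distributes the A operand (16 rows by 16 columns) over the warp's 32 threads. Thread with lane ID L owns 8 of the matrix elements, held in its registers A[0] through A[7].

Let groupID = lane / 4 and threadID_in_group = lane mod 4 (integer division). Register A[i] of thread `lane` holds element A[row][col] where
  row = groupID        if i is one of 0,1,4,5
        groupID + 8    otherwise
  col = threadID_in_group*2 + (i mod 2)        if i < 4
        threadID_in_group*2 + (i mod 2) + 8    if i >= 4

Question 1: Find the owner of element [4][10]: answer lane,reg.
17,4

r=4→G=4,rhi=0  c=10→chi=1,T=1,p=0
L=4*4+1=17  i=1*4+0*2+0=4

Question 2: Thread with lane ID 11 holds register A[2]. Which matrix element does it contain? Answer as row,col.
10,6

lane 11->11/4=2, 11 mod 4=3
i=2  r:2+8->10  c:2·3+0+0->6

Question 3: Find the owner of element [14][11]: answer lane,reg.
r=14->g=6,rb=1  c=11->cb=1,t=1,b0=1
L=6*4+1=25  i=1*4+1*2+1=7

25,7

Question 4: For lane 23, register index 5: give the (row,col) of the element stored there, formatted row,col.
5,15

lane 23->23/4=5, 23 mod 4=3
i=5  r:5+0->5  c:2·3+1+8->15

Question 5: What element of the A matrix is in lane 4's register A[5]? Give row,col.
lane 4: gid=1 (4/4), tid=0 (4%4)
i=5: r=1+0=1, c=0*2+1+8=9

1,9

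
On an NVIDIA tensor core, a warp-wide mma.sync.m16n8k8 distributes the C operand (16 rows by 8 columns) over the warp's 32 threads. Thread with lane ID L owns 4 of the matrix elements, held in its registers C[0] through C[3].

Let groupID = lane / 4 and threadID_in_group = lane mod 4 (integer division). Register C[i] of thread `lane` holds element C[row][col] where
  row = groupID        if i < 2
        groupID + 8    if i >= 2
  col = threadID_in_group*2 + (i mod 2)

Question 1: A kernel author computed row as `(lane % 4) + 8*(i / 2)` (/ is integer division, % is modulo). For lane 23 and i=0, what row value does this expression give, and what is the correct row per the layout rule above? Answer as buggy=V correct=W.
buggy=3 correct=5

`(lane % 4) + 8*(i / 2)`[23,0]=>3
lane 23: grp=5 (23/4), tig=3 (23%4)
i=0: r=5+0=5, c=3*2+0=6
row: 3 vs 5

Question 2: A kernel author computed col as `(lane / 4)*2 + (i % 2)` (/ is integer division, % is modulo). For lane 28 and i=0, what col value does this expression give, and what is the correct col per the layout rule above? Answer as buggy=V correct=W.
`(lane / 4)*2 + (i % 2)`[28,0]->14
L=28->g=28>>2=7, t=28&3=0
[0]->row 7+0=7  col 0·2+0=0
col: 14 vs 0

buggy=14 correct=0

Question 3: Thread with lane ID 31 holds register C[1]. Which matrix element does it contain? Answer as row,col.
31: gid=7,tid=3
[1] (7+0,3*2+1) = (7,7)

7,7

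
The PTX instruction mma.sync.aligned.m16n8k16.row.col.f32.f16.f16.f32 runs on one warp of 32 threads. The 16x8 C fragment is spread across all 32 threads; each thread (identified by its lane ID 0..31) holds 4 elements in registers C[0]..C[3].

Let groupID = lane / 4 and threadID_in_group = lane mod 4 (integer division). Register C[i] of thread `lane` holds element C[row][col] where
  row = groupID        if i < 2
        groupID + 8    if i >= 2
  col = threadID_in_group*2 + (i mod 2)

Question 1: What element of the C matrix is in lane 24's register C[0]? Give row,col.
lane 24: gr=6 (24/4), th=0 (24%4)
i=0: r=6+0=6, c=0*2+0=0

6,0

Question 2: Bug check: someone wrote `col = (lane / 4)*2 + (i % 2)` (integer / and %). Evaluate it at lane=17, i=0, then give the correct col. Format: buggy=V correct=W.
buggy=8 correct=2

`(lane / 4)*2 + (i % 2)`[17,0]⇒8
lane 17⇒17/4=4, 17 mod 4=1
i=0  r:4+0⇒4  c:2·1+0⇒2
col: 8 vs 2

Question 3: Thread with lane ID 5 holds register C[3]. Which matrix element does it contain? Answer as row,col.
9,3

lane 5->5/4=1, 5 mod 4=1
i=3  r:1+8->9  c:2·1+1->3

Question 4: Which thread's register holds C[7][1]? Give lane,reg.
r=7⇒gr=7,Rb=0  c=1⇒th=0,odd=1
L=7*4+0=28  i=0*2+1=1

28,1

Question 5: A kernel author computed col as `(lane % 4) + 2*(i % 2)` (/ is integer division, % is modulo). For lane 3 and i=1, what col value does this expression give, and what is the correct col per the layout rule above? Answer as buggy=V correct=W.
`(lane % 4) + 2*(i % 2)`[3,1]->5
L=3->g=3>>2=0, t=3&3=3
[1]->row 0+0=0  col 3·2+1=7
col: 5 vs 7

buggy=5 correct=7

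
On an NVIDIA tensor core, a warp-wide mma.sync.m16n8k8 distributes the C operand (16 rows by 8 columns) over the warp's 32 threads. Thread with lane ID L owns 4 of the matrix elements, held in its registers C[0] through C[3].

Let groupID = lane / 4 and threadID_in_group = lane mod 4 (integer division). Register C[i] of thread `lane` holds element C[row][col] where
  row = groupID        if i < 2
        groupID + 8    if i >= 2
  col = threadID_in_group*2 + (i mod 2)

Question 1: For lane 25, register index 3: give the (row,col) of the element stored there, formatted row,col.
14,3

lane 25->25/4=6, 25 mod 4=1
i=3  r:6+8->14  c:2·1+1->3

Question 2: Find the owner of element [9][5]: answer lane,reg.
r: 9->gid=1,r8=1  c: 5->tid=2,i&1=1
L=1*4+2=6  i=1*2+1=3

6,3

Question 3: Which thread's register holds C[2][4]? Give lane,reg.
r=2→G=2,rhi=0  c=4→T=2,p=0
L=2*4+2=10  i=0*2+0=0

10,0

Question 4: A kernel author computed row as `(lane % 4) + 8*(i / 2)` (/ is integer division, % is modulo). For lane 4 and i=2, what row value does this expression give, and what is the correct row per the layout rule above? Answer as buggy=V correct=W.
`(lane % 4) + 8*(i / 2)`[4,2]→8
lane 4: G=1 (4/4), T=0 (4%4)
i=2: r=1+8=9, c=0*2+0=0
row: 8 vs 9

buggy=8 correct=9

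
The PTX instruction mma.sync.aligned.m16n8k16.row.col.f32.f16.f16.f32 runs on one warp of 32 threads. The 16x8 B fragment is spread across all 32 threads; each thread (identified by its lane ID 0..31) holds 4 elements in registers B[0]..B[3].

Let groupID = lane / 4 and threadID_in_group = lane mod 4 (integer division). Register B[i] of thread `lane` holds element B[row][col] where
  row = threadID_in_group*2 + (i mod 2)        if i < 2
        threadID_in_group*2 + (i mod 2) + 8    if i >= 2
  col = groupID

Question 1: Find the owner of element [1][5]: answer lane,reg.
c:5=>grp=5  r:1=>rB=0,tig=0,lo=1
L=5*4+0=20  i=0*2+1=1

20,1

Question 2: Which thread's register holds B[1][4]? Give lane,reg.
c=4→G=4  r=1→rhi=0,T=0,p=1
L=4*4+0=16  i=0*2+1=1

16,1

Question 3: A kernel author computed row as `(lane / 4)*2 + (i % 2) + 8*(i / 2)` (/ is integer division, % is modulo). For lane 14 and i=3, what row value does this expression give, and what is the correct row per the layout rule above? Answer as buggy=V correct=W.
buggy=15 correct=13

`(lane / 4)*2 + (i % 2) + 8*(i / 2)`[14,3]=>15
14: grp=3,tig=2
[3] (2*2+1+8,3) = (13,3)
row: 15 vs 13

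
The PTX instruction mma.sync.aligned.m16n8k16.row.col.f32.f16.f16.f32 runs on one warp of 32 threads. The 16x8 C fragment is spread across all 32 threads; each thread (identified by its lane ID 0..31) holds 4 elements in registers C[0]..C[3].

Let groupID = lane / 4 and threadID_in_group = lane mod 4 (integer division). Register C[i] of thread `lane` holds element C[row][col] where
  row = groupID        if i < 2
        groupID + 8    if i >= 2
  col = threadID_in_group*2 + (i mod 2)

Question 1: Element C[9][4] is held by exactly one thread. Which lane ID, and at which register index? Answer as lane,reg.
r=9→G=1,rhi=1  c=4→T=2,p=0
L=1*4+2=6  i=1*2+0=2

6,2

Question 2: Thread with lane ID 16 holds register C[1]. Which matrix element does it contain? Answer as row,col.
lane 16->16/4=4, 16 mod 4=0
i=1  r:4+0->4  c:2·0+1->1

4,1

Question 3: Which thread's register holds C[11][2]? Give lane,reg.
13,2

r=11→G=3,rhi=1  c=2→T=1,p=0
L=3*4+1=13  i=1*2+0=2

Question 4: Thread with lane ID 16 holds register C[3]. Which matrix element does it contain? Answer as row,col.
lane 16=>16/4=4, 16 mod 4=0
i=3  r:4+8=>12  c:2·0+1=>1

12,1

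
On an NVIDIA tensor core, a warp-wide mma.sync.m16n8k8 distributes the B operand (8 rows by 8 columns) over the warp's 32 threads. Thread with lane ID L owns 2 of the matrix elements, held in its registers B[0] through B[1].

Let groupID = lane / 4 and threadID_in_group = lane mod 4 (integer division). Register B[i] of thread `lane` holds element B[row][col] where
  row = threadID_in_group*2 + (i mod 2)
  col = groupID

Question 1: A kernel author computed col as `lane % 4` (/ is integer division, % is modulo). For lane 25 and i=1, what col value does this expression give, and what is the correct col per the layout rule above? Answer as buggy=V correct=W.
buggy=1 correct=6

`lane % 4`[25,1]->1
25: gid=6,tid=1
[1] (1*2+1,6) = (3,6)
col: 1 vs 6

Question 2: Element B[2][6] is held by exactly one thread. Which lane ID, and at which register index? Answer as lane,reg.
c=6->g=6  r=2->t=1,b0=0
L=6*4+1=25  i=0=0

25,0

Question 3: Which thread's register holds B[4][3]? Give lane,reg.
14,0

c:3=>grp=3  r:4=>tig=2,lo=0
L=3*4+2=14  i=0=0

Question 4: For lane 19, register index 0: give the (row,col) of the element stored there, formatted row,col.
6,4

L=19->g=19>>2=4, t=19&3=3
[0]->row 3·2+0=6  col g=4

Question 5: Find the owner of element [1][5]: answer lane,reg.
c: 5->gid=5  r: 1->tid=0,i&1=1
L=5*4+0=20  i=1=1

20,1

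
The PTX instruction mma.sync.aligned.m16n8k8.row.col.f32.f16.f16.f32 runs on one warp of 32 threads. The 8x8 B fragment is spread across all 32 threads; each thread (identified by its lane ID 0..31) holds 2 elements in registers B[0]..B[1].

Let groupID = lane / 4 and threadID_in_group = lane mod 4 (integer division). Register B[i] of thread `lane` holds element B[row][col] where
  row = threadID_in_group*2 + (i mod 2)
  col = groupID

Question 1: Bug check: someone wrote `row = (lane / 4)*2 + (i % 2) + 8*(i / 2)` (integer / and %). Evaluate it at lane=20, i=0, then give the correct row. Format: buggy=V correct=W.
buggy=10 correct=0

`(lane / 4)*2 + (i % 2) + 8*(i / 2)`[20,0]→10
20: G=5,T=0
[0] (0*2+0,5) = (0,5)
row: 10 vs 0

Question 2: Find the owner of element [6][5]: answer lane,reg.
c=5→G=5  r=6→T=3,p=0
L=5*4+3=23  i=0=0

23,0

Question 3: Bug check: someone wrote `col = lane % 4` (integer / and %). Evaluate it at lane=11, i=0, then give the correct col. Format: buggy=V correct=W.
buggy=3 correct=2

`lane % 4`[11,0]->3
lane 11: g=2 (11/4), t=3 (11%4)
i=0: r=3*2+0=6, c=g=2
col: 3 vs 2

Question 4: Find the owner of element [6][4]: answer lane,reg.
19,0

c=4⇒gr=4  r=6⇒th=3,odd=0
L=4*4+3=19  i=0=0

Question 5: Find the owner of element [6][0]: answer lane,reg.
3,0

c: 0->gid=0  r: 6->tid=3,i&1=0
L=0*4+3=3  i=0=0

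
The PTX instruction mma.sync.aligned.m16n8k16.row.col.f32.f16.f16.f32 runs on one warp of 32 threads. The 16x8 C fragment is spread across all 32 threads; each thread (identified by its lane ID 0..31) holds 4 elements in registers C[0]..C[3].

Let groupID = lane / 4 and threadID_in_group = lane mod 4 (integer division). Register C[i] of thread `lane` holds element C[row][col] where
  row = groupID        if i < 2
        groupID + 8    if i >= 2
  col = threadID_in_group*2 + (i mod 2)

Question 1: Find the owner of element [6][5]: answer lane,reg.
r: 6->gid=6,r8=0  c: 5->tid=2,i&1=1
L=6*4+2=26  i=0*2+1=1

26,1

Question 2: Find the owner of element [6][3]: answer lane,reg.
r:6=>grp=6,rB=0  c:3=>tig=1,lo=1
L=6*4+1=25  i=0*2+1=1

25,1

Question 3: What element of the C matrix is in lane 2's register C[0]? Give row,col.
L=2→G=2>>2=0, T=2&3=2
[0]→row 0+0=0  col 2·2+0=4

0,4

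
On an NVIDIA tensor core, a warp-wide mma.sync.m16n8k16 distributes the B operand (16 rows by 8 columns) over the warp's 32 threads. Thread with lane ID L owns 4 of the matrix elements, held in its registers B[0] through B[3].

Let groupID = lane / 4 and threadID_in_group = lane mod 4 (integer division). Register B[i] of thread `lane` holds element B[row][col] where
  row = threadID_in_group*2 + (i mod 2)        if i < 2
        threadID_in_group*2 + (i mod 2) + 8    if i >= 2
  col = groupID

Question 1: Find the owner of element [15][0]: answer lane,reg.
3,3

c: 0->gid=0  r: 15->r8=1,tid=3,i&1=1
L=0*4+3=3  i=1*2+1=3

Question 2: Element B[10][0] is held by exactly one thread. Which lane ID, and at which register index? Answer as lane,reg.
1,2

c: 0->gid=0  r: 10->r8=1,tid=1,i&1=0
L=0*4+1=1  i=1*2+0=2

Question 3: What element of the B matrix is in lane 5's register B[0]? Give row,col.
5: gr=1,th=1
[0] (1*2+0+0,1) = (2,1)

2,1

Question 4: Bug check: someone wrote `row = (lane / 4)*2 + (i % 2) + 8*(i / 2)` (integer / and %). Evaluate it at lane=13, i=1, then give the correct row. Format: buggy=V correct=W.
buggy=7 correct=3

`(lane / 4)*2 + (i % 2) + 8*(i / 2)`[13,1]=>7
L=13=>grp=13>>2=3, tig=13&3=1
[1]=>row 1·2+1+0=3  col grp=3
row: 7 vs 3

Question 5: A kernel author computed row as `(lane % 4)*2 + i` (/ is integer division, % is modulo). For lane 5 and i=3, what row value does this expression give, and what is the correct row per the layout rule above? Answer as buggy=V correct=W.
buggy=5 correct=11

`(lane % 4)*2 + i`[5,3]=>5
lane 5: grp=1 (5/4), tig=1 (5%4)
i=3: r=1*2+1+8=11, c=grp=1
row: 5 vs 11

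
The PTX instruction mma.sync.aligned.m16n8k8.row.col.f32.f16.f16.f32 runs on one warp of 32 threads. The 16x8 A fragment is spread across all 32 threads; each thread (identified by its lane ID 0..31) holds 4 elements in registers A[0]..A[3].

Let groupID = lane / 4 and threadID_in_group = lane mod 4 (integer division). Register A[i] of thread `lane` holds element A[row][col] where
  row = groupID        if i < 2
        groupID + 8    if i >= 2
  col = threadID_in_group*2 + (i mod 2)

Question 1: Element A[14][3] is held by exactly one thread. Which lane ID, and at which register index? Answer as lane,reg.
25,3

r=14⇒gr=6,Rb=1  c=3⇒th=1,odd=1
L=6*4+1=25  i=1*2+1=3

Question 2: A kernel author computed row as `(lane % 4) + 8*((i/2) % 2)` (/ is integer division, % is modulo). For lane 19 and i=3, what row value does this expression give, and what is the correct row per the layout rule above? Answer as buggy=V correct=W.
buggy=11 correct=12

`(lane % 4) + 8*((i/2) % 2)`[19,3]⇒11
lane 19: gr=4 (19/4), th=3 (19%4)
i=3: r=4+8=12, c=3*2+1=7
row: 11 vs 12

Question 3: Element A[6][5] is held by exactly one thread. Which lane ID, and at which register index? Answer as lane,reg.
26,1

r=6->g=6,rb=0  c=5->t=2,b0=1
L=6*4+2=26  i=0*2+1=1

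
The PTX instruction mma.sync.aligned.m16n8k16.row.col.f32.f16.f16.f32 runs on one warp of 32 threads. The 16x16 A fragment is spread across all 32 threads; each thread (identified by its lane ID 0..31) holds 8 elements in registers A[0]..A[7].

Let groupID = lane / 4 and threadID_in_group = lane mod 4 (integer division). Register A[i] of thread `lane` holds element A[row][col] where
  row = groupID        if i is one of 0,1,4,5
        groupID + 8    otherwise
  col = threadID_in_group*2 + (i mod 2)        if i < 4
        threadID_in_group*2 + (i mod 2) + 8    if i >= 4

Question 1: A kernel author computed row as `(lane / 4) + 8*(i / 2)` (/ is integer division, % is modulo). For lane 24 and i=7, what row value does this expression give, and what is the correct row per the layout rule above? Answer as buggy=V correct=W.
buggy=30 correct=14

`(lane / 4) + 8*(i / 2)`[24,7]⇒30
L=24⇒gr=24>>2=6, th=24&3=0
[7]⇒row 6+8=14  col 0·2+1+8=9
row: 30 vs 14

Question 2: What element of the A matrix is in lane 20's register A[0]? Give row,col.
5,0

lane 20: gr=5 (20/4), th=0 (20%4)
i=0: r=5+0=5, c=0*2+0+0=0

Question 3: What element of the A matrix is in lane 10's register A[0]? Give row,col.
10: gid=2,tid=2
[0] (2+0,2*2+0+0) = (2,4)

2,4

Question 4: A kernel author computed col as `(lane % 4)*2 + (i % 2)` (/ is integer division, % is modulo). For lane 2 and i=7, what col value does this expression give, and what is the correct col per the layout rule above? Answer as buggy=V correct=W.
buggy=5 correct=13

`(lane % 4)*2 + (i % 2)`[2,7]->5
lane 2: gid=0 (2/4), tid=2 (2%4)
i=7: r=0+8=8, c=2*2+1+8=13
col: 5 vs 13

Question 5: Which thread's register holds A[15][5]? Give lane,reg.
30,3

r=15->g=7,rb=1  c=5->cb=0,t=2,b0=1
L=7*4+2=30  i=0*4+1*2+1=3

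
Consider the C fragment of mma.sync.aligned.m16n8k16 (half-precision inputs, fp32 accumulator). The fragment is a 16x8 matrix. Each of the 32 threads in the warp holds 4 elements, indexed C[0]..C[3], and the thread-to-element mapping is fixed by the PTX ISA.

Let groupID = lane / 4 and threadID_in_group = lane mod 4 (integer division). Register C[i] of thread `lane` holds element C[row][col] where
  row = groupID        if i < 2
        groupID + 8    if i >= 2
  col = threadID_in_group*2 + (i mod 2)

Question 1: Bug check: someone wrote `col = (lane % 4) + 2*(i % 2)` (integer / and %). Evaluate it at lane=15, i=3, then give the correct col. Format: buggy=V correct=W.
`(lane % 4) + 2*(i % 2)`[15,3]→5
lane 15: G=3 (15/4), T=3 (15%4)
i=3: r=3+8=11, c=3*2+1=7
col: 5 vs 7

buggy=5 correct=7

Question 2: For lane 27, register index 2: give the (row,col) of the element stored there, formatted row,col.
lane 27→27/4=6, 27 mod 4=3
i=2  r:6+8→14  c:2·3+0→6

14,6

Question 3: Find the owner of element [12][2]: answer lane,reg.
r=12⇒gr=4,Rb=1  c=2⇒th=1,odd=0
L=4*4+1=17  i=1*2+0=2

17,2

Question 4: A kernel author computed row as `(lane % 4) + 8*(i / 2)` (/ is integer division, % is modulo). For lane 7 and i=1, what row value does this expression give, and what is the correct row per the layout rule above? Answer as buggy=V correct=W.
`(lane % 4) + 8*(i / 2)`[7,1]->3
lane 7: gid=1 (7/4), tid=3 (7%4)
i=1: r=1+0=1, c=3*2+1=7
row: 3 vs 1

buggy=3 correct=1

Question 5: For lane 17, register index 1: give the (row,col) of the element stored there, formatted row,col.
lane 17=>17/4=4, 17 mod 4=1
i=1  r:4+0=>4  c:2·1+1=>3

4,3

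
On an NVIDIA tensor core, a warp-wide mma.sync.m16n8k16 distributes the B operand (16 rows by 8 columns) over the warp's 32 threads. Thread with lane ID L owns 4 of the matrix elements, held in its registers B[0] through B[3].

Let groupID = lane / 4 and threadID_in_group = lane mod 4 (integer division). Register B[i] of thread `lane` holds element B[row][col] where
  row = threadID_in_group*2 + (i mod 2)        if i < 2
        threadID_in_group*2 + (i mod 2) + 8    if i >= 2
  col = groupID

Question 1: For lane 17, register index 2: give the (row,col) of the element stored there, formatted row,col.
10,4

lane 17: gid=4 (17/4), tid=1 (17%4)
i=2: r=1*2+0+8=10, c=gid=4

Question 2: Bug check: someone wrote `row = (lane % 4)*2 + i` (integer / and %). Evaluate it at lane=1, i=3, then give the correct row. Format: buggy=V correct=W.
`(lane % 4)*2 + i`[1,3]⇒5
L=1⇒gr=1>>2=0, th=1&3=1
[3]⇒row 1·2+1+8=11  col gr=0
row: 5 vs 11

buggy=5 correct=11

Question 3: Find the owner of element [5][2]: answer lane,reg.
c=2⇒gr=2  r=5⇒Rb=0,th=2,odd=1
L=2*4+2=10  i=0*2+1=1

10,1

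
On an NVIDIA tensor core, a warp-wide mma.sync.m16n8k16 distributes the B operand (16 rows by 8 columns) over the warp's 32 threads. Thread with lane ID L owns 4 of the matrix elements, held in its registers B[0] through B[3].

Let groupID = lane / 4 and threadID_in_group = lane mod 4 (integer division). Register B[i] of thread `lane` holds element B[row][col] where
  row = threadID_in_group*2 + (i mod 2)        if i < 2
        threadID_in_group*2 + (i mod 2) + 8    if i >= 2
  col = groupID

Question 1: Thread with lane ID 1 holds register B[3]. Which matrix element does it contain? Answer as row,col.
11,0

1: gr=0,th=1
[3] (1*2+1+8,0) = (11,0)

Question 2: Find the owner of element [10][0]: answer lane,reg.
c=0⇒gr=0  r=10⇒Rb=1,th=1,odd=0
L=0*4+1=1  i=1*2+0=2

1,2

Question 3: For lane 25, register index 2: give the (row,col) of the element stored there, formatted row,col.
25: grp=6,tig=1
[2] (1*2+0+8,6) = (10,6)

10,6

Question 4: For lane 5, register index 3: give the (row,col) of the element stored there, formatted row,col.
11,1

lane 5⇒5/4=1, 5 mod 4=1
i=3  r:2·1+1+8⇒11  c:1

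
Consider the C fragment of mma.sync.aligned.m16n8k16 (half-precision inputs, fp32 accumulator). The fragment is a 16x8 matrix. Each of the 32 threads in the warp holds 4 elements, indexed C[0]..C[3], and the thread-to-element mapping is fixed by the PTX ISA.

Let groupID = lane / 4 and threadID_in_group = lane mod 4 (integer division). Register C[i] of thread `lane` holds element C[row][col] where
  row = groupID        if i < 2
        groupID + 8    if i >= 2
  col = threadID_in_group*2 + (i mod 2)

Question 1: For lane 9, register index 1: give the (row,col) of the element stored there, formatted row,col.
lane 9->9/4=2, 9 mod 4=1
i=1  r:2+0->2  c:2·1+1->3

2,3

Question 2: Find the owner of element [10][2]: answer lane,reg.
r=10⇒gr=2,Rb=1  c=2⇒th=1,odd=0
L=2*4+1=9  i=1*2+0=2

9,2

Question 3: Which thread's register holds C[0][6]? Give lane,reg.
r=0->g=0,rb=0  c=6->t=3,b0=0
L=0*4+3=3  i=0*2+0=0

3,0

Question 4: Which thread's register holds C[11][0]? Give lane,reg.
r=11->g=3,rb=1  c=0->t=0,b0=0
L=3*4+0=12  i=1*2+0=2

12,2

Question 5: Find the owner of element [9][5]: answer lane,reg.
6,3

r:9=>grp=1,rB=1  c:5=>tig=2,lo=1
L=1*4+2=6  i=1*2+1=3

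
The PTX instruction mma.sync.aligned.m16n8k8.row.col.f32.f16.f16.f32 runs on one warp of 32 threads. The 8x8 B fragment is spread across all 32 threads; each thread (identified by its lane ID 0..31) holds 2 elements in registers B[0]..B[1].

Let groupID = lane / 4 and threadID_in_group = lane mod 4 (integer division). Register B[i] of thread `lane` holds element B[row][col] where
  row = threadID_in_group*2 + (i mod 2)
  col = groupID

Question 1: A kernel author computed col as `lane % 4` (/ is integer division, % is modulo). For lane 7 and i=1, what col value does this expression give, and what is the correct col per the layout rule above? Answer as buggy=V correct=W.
buggy=3 correct=1

`lane % 4`[7,1]→3
L=7→G=7>>2=1, T=7&3=3
[1]→row 3·2+1=7  col G=1
col: 3 vs 1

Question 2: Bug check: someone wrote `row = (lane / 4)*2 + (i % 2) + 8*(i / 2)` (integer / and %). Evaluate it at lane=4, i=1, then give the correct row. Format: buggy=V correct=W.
buggy=3 correct=1

`(lane / 4)*2 + (i % 2) + 8*(i / 2)`[4,1]=>3
4: grp=1,tig=0
[1] (0*2+1,1) = (1,1)
row: 3 vs 1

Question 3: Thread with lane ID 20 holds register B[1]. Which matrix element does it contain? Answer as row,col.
lane 20: gid=5 (20/4), tid=0 (20%4)
i=1: r=0*2+1=1, c=gid=5

1,5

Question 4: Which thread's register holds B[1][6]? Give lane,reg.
c=6→G=6  r=1→T=0,p=1
L=6*4+0=24  i=1=1

24,1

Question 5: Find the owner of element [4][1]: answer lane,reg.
c: 1->gid=1  r: 4->tid=2,i&1=0
L=1*4+2=6  i=0=0

6,0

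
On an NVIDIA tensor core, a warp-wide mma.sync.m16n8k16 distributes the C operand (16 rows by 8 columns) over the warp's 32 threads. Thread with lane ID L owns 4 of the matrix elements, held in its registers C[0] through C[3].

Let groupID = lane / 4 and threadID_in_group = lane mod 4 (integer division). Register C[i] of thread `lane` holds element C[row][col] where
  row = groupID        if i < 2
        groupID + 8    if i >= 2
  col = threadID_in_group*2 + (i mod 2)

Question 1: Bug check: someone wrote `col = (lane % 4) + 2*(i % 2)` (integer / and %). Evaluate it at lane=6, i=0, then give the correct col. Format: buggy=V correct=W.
`(lane % 4) + 2*(i % 2)`[6,0]=>2
6: grp=1,tig=2
[0] (1+0,2*2+0) = (1,4)
col: 2 vs 4

buggy=2 correct=4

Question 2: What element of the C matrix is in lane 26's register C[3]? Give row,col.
14,5

lane 26->26/4=6, 26 mod 4=2
i=3  r:6+8->14  c:2·2+1->5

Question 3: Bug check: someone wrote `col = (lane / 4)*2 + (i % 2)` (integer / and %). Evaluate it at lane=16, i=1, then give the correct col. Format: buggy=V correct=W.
`(lane / 4)*2 + (i % 2)`[16,1]->9
lane 16: g=4 (16/4), t=0 (16%4)
i=1: r=4+0=4, c=0*2+1=1
col: 9 vs 1

buggy=9 correct=1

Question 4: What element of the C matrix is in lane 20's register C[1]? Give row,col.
5,1

lane 20->20/4=5, 20 mod 4=0
i=1  r:5+0->5  c:2·0+1->1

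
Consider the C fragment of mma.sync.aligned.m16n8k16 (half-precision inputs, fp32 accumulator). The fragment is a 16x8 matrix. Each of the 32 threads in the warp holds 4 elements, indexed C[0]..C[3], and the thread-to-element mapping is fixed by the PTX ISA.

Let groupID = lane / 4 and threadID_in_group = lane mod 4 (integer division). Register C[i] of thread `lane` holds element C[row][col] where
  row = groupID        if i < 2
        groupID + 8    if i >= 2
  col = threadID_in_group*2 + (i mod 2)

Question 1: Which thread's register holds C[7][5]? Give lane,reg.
30,1

r:7=>grp=7,rB=0  c:5=>tig=2,lo=1
L=7*4+2=30  i=0*2+1=1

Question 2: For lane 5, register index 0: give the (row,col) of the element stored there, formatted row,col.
lane 5: grp=1 (5/4), tig=1 (5%4)
i=0: r=1+0=1, c=1*2+0=2

1,2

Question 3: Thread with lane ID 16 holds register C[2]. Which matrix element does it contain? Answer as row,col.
lane 16⇒16/4=4, 16 mod 4=0
i=2  r:4+8⇒12  c:2·0+0⇒0

12,0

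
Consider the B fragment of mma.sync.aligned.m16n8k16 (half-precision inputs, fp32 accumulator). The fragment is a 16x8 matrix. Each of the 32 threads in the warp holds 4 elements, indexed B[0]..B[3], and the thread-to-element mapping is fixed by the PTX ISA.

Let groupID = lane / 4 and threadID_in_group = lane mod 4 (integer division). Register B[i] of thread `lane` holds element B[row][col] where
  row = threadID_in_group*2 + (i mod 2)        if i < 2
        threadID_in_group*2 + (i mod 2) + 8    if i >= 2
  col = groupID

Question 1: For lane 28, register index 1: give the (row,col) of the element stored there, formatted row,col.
1,7

lane 28: g=7 (28/4), t=0 (28%4)
i=1: r=0*2+1+0=1, c=g=7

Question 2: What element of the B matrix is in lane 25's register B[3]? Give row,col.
L=25->gid=25>>2=6, tid=25&3=1
[3]->row 1·2+1+8=11  col gid=6

11,6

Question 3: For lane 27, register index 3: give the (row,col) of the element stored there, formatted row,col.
lane 27=>27/4=6, 27 mod 4=3
i=3  r:2·3+1+8=>15  c:6

15,6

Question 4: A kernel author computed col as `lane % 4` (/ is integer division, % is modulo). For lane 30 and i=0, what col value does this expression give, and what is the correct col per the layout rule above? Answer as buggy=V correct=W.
`lane % 4`[30,0]→2
L=30→G=30>>2=7, T=30&3=2
[0]→row 2·2+0+0=4  col G=7
col: 2 vs 7

buggy=2 correct=7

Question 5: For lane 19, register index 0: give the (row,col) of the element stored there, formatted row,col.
lane 19->19/4=4, 19 mod 4=3
i=0  r:2·3+0+0->6  c:4

6,4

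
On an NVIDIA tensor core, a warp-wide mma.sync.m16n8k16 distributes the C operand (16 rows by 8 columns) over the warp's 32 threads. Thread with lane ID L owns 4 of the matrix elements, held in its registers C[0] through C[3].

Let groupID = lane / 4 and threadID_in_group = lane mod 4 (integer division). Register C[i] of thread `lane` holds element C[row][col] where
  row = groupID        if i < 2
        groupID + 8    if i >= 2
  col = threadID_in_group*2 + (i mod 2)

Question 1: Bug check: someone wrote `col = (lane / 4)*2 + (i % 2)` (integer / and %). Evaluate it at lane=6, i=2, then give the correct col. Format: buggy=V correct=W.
`(lane / 4)*2 + (i % 2)`[6,2]=>2
lane 6: grp=1 (6/4), tig=2 (6%4)
i=2: r=1+8=9, c=2*2+0=4
col: 2 vs 4

buggy=2 correct=4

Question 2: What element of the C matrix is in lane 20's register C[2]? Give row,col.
13,0

20: G=5,T=0
[2] (5+8,0*2+0) = (13,0)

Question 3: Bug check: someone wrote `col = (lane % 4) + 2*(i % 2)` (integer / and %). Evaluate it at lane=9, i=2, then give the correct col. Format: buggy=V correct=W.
`(lane % 4) + 2*(i % 2)`[9,2]->1
lane 9: gid=2 (9/4), tid=1 (9%4)
i=2: r=2+8=10, c=1*2+0=2
col: 1 vs 2

buggy=1 correct=2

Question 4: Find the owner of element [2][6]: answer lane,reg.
r: 2->gid=2,r8=0  c: 6->tid=3,i&1=0
L=2*4+3=11  i=0*2+0=0

11,0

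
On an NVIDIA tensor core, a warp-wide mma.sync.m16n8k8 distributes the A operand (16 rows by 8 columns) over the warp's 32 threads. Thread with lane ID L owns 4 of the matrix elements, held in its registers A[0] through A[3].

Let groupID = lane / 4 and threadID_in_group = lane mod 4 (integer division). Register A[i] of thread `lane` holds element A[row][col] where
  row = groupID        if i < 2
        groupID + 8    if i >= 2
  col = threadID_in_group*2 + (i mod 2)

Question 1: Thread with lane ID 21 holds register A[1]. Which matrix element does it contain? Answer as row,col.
5,3

lane 21: g=5 (21/4), t=1 (21%4)
i=1: r=5+0=5, c=1*2+1=3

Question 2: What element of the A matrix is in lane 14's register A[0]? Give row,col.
lane 14→14/4=3, 14 mod 4=2
i=0  r:3+0→3  c:2·2+0→4

3,4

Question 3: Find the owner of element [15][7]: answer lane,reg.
r=15⇒gr=7,Rb=1  c=7⇒th=3,odd=1
L=7*4+3=31  i=1*2+1=3

31,3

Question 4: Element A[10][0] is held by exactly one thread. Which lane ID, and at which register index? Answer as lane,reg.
r=10->g=2,rb=1  c=0->t=0,b0=0
L=2*4+0=8  i=1*2+0=2

8,2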